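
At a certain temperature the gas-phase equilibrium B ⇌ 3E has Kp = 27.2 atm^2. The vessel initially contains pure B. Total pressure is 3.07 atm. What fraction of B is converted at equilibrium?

Let X = conversion of B (basis 1 mol B); extent of reaction ξ = X.
At extent ξ: n_B = 1 − X; n_E = 3X.
Total moles n_T = 1 + 2X.
With p_i = (n_i/n_T)P, Kp = p_E^3 / (p_B).
This yields a degree-3 equation in X; solving on (0,1), X = 0.592.

X = 0.592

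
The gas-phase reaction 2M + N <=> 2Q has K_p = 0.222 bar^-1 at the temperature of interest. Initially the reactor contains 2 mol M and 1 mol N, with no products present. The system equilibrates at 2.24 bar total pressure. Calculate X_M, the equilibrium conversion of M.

X = 0.267

Basis: 2 mol M initially; let X = conversion of M. Extent ξ = X.
Moles: n_M = 2 − 2X; n_N = 1 − X; n_Q = 2X.
Total moles n_T = 3 − X.
Mole fractions y_i = n_i/n_T; K_p = p_Q^2 / (p_M^2 p_N) with p_i = y_i·P.
Equating to 0.222 bar^-1 and solving on 0 < X < 1: X = 0.267.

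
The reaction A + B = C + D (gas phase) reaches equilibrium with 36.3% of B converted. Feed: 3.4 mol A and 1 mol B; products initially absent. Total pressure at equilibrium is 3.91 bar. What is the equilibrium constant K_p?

Let X = conversion of B (basis 1 mol B); extent of reaction ξ = X.
Species balance: n_A = 3.4 − X; n_B = 1 − X; n_C = X; n_D = X.
Total moles n_T = 4.4 (Δν = 0, constant).
At X = 0.363: n_A = 3.04, n_B = 0.637, n_C = 0.363, n_D = 0.363, n_T = 4.4.
p_i = (n_i/n_T)·P. K_p = p_C p_D / (p_A p_B) = 0.0681.

K_p = 0.0681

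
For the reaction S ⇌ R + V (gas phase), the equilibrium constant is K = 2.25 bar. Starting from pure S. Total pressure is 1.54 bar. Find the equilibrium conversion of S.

Basis: 1 mol S initially; let X = conversion of S. Extent ξ = X.
Moles: n_S = 1 − X; n_R = X; n_V = X.
Total moles n_T = 1 + X.
y_i = n_i/n_T, p_i = y_i·P. K = p_R p_V / (p_S).
Setting this equal to 2.25 bar and taking the physical root (0 < X < 1) gives X = 0.770.

X = 0.770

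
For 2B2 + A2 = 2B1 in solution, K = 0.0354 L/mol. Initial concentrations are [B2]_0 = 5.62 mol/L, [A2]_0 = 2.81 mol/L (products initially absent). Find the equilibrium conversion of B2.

Let X = conversion of B2; extent ξ = 5.62X/2 mol/L.
Concentrations: [B2] = 5.62 − 5.62X; [A2] = 2.81 − 2.81X; [B1] = 5.62X.
K = [B1]^2 / ([B2]^2 [A2]).
This equals 0.0354 at X = 0.218 (the root in 0 < X < 1).

X = 0.218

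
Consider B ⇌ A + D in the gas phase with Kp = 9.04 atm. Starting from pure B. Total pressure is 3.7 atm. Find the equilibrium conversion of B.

X = 0.842

Basis: 1 mol B initially; let X = conversion of B. Extent ξ = X.
Mole table: n_B = 1 − X; n_A = X; n_D = X.
Summing: n_T = 1 + X.
With p_i = (n_i/n_T)P, Kp = p_A p_D / (p_B).
Substituting and setting equal to 9.04 atm gives a polynomial in X; the root in (0,1) is X = 0.842.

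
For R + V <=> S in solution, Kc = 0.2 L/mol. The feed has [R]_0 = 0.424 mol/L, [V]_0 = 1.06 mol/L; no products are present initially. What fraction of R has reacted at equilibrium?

X = 0.165

Let X = conversion of R; extent ξ = 0.424·X mol/L.
Concentrations: [R] = 0.424 − 0.424X; [V] = 1.06 − 0.424X; [S] = 0.424X.
Kc = [S] / ([R] [V]).
Equating to 0.2 L/mol: the physical root is X = 0.165.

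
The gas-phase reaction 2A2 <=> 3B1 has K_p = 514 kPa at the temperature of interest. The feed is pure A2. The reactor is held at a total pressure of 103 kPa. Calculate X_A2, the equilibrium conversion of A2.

X = 0.636

Take 1 mol A2 as basis and let X be its fractional conversion, so ξ = 0.5X.
Species balance: n_A2 = 1 − X; n_B1 = 1.5X.
Summing: n_T = 1 + 0.5X.
With p_i = (n_i/n_T)P, K_p = p_B1^3 / (p_A2^2).
Equating to 514 kPa and solving on 0 < X < 1: X = 0.636.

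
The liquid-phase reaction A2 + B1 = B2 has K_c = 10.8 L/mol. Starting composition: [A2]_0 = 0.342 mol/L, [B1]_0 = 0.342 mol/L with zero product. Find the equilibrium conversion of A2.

Let X = conversion of A2; extent ξ = 0.342·X mol/L.
Concentrations: [A2] = 0.342 − 0.342X; [B1] = 0.342 − 0.342X; [B2] = 0.342X.
K_c = [B2] / ([A2] [B1]).
Setting equal to 10.8 and solving for X on (0,1) gives X = 0.598.

X = 0.598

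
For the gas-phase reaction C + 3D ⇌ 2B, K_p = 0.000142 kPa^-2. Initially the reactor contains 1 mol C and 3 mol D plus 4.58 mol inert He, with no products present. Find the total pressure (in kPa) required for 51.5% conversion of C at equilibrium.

Let X = conversion of C (basis 1 mol C); extent of reaction ξ = X.
Species balance: n_C = 1 − X; n_D = 3 − 3X; n_B = 2X; n_I = 4.58 (inert).
n_T = Σnᵢ = 8.58 − 2X.
K_p = p_B^2 / (p_C p_D^3) with p_i = (n_i/n_T)·P.
At X = 0.515: the mole-fraction product g(X) = Π y_i^ν_i = 40.48. Since K_p = g(X)·P^{-2}, P = (g/K_p)^(1/2) = (40.48/0.000142)^(1/2) = 534 kPa.

P = 534 kPa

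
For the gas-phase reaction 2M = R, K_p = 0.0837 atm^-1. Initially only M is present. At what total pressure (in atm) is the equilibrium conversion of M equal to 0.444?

P = 6.68 atm

Take 1 mol M as basis and let X be its fractional conversion, so ξ = 0.5X.
Moles: n_M = 1 − X; n_R = 0.5X.
Total moles n_T = 1 − 0.5X.
K_p = p_R / (p_M^2) with p_i = (n_i/n_T)·P.
At X = 0.444: the mole-fraction product g(X) = Π y_i^ν_i = 0.5587. Since K_p = g(X)·P^{-1}, P = (g/K_p)^(1/1) = (0.5587/0.0837)^(1/1) = 6.68 atm.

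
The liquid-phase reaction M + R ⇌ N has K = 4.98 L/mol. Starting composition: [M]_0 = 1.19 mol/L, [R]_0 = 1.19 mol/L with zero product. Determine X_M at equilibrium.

Let X = conversion of M; extent ξ = 1.19·X mol/L.
Concentrations: [M] = 1.19 − 1.19X; [R] = 1.19 − 1.19X; [N] = 1.19X.
K = [N] / ([M] [R]).
Equating to 4.98 L/mol: the physical root is X = 0.665.

X = 0.665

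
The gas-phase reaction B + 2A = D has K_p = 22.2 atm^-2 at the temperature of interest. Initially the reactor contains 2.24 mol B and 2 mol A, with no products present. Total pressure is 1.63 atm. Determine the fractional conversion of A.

Basis: 2 mol A initially; let X = conversion of A. Extent ξ = X.
Species balance: n_B = 2.24 − X; n_A = 2 − 2X; n_D = X.
n_T = Σnᵢ = 4.24 − 2X.
With p_i = (n_i/n_T)P, K_p = p_D / (p_B p_A^2).
Equating to 22.2 atm^-2 and solving on 0 < X < 1: X = 0.870.

X = 0.870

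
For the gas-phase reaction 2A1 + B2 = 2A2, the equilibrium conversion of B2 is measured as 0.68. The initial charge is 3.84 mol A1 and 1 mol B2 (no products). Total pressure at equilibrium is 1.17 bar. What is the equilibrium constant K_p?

K_p = 3.34 bar^-1

Basis: 1 mol B2 initially; let X = conversion of B2. Extent ξ = X.
Species balance: n_A1 = 3.84 − 2X; n_B2 = 1 − X; n_A2 = 2X.
Summing: n_T = 4.84 − X.
At X = 0.68: n_A1 = 2.48, n_B2 = 0.32, n_A2 = 1.36, n_T = 4.16.
p_i = (n_i/n_T)·P. K_p = p_A2^2 / (p_A1^2 p_B2) = 3.34 bar^-1.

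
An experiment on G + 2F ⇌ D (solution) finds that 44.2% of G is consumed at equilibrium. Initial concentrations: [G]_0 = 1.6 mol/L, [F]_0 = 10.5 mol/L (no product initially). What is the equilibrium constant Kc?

Let X = conversion of G.
Concentrations: [G] = 1.6 − 1.6X; [F] = 10.5 − 3.2X; [D] = 1.6X.
At X = 0.442: [G] = 0.893, [F] = 9.09, [D] = 0.707.
Kc = [D] / ([G] [F]^2) = 0.0096 (mol/L)^-2.

Kc = 0.0096 (mol/L)^-2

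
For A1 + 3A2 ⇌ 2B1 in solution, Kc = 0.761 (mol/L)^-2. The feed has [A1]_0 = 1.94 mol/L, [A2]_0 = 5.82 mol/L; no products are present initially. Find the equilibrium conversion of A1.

Let X = conversion of A1; extent ξ = 1.94·X mol/L.
Concentrations: [A1] = 1.94 − 1.94X; [A2] = 5.82 − 5.82X; [B1] = 3.88X.
Kc = [B1]^2 / ([A1] [A2]^3).
This equals 0.761 at X = 0.623 (the root in 0 < X < 1).

X = 0.623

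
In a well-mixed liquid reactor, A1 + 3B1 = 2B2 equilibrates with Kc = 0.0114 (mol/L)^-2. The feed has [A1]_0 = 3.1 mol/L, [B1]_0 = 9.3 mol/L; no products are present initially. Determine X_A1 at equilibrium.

X = 0.356

Let X = conversion of A1; extent ξ = 3.1·X mol/L.
Concentrations: [A1] = 3.1 − 3.1X; [B1] = 9.3 − 9.3X; [B2] = 6.2X.
Kc = [B2]^2 / ([A1] [B1]^3).
This equals 0.0114 at X = 0.356 (the root in 0 < X < 1).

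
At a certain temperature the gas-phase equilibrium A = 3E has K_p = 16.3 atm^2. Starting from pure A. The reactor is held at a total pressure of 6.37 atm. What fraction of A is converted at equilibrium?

X = 0.299

Basis: 1 mol A initially; let X = conversion of A. Extent ξ = X.
Mole table: n_A = 1 − X; n_E = 3X.
Summing: n_T = 1 + 2X.
Mole fractions y_i = n_i/n_T; K_p = p_E^3 / (p_A) with p_i = y_i·P.
Equating to 16.3 atm^2 and solving on 0 < X < 1: X = 0.299.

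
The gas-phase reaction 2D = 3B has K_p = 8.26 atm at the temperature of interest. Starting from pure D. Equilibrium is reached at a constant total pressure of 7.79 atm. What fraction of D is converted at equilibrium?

Take 1 mol D as basis and let X be its fractional conversion, so ξ = 0.5X.
Species balance: n_D = 1 − X; n_B = 1.5X.
Summing: n_T = 1 + 0.5X.
y_i = n_i/n_T, p_i = y_i·P. K_p = p_B^3 / (p_D^2).
Substituting and setting equal to 8.26 atm gives a polynomial in X; the root in (0,1) is X = 0.475.

X = 0.475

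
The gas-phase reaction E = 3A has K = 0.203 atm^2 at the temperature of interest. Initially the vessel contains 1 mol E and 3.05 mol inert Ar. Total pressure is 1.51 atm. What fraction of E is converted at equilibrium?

X = 0.363

Let X = conversion of E (basis 1 mol E); extent of reaction ξ = X.
Moles: n_E = 1 − X; n_A = 3X; n_I = 3.05 (inert).
Summing: n_T = 4.05 + 2X.
y_i = n_i/n_T, p_i = y_i·P. K = p_A^3 / (p_E).
Equating to 0.203 atm^2 and solving on 0 < X < 1: X = 0.363.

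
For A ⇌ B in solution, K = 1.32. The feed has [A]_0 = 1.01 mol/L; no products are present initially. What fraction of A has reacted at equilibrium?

Let X = conversion of A; extent ξ = 1.01·X mol/L.
Concentrations: [A] = 1.01 − 1.01X; [B] = 1.01X.
K = [B] / ([A]).
Solving K = 1.32 for X ∈ (0,1): X = 0.569.

X = 0.569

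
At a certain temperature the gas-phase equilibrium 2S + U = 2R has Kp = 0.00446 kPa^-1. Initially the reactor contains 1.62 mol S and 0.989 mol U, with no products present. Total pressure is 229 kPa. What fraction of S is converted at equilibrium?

Take 1.62 mol S as basis and let X be its fractional conversion, so ξ = 0.81X.
Mole table: n_S = 1.62 − 1.62X; n_U = 0.989 − 0.81X; n_R = 1.62X.
Total moles n_T = 2.61 − 0.81X.
Mole fractions y_i = n_i/n_T; Kp = p_R^2 / (p_S^2 p_U) with p_i = y_i·P.
This yields a degree-3 equation in X; solving on (0,1), X = 0.357.

X = 0.357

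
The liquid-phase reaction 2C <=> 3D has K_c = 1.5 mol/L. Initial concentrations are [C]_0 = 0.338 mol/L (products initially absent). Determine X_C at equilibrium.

X = 0.597

Let X = conversion of C; extent ξ = 0.338X/2 mol/L.
Concentrations: [C] = 0.338 − 0.338X; [D] = 0.507X.
K_c = [D]^3 / ([C]^2).
Setting equal to 1.5 and solving for X on (0,1) gives X = 0.597.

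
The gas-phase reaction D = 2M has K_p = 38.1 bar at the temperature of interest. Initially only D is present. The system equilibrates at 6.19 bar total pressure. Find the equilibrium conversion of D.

Let X = conversion of D (basis 1 mol D); extent of reaction ξ = X.
At extent ξ: n_D = 1 − X; n_M = 2X.
Summing: n_T = 1 + X.
With p_i = (n_i/n_T)P, K_p = p_M^2 / (p_D).
Setting this equal to 38.1 bar and taking the physical root (0 < X < 1) gives X = 0.779.

X = 0.779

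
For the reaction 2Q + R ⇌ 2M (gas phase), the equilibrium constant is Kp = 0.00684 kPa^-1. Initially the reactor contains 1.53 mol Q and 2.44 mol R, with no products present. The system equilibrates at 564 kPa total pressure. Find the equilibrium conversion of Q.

X = 0.596

Basis: 1.53 mol Q initially; let X = conversion of Q. Extent ξ = 0.765X.
At extent ξ: n_Q = 1.53 − 1.53X; n_R = 2.44 − 0.765X; n_M = 1.53X.
Total moles n_T = 3.97 − 0.765X.
y_i = n_i/n_T, p_i = y_i·P. Kp = p_M^2 / (p_Q^2 p_R).
Setting this equal to 0.00684 kPa^-1 and taking the physical root (0 < X < 1) gives X = 0.596.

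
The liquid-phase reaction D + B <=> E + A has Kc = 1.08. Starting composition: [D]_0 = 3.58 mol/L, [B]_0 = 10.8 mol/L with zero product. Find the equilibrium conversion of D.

X = 0.762

Let X = conversion of D; extent ξ = 3.58·X mol/L.
Concentrations: [D] = 3.58 − 3.58X; [B] = 10.8 − 3.58X; [E] = 3.58X; [A] = 3.58X.
Kc = [E] [A] / ([D] [B]).
Setting equal to 1.08 and solving for X on (0,1) gives X = 0.762.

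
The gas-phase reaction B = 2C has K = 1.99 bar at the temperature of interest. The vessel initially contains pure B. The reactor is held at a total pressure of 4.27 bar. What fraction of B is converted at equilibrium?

X = 0.323

Take 1 mol B as basis and let X be its fractional conversion, so ξ = X.
Moles: n_B = 1 − X; n_C = 2X.
n_T = Σnᵢ = 1 + X.
With p_i = (n_i/n_T)P, K = p_C^2 / (p_B).
Equating to 1.99 bar and solving on 0 < X < 1: X = 0.323.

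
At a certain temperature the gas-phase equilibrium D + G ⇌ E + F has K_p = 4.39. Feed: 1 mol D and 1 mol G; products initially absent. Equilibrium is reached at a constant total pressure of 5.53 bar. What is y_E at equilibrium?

y_E = 0.338

Take 1 mol D as basis and let X be its fractional conversion, so ξ = X.
At extent ξ: n_D = 1 − X; n_G = 1 − X; n_E = X; n_F = X.
Since Δν = 0, n_T = 2 throughout.
With p_i = (n_i/n_T)P, K_p = p_E p_F / (p_D p_G).
Equating to 4.39 and solving on 0 < X < 1: X = 0.677.
Then n_E = 0.677, n_T = 2, so y_E = 0.338.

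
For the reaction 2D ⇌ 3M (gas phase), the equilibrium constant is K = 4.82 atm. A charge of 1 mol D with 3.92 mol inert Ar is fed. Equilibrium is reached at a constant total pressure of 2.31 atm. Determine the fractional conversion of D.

X = 0.685

Let X = conversion of D (basis 1 mol D); extent of reaction ξ = 0.5X.
At extent ξ: n_D = 1 − X; n_M = 1.5X; n_I = 3.92 (inert).
Summing: n_T = 4.92 + 0.5X.
y_i = n_i/n_T, p_i = y_i·P. K = p_M^3 / (p_D^2).
Equating to 4.82 atm and solving on 0 < X < 1: X = 0.685.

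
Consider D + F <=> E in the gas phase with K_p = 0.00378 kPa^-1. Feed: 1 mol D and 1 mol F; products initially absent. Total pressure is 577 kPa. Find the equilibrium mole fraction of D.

y_D = 0.359

Basis: 1 mol D initially; let X = conversion of D. Extent ξ = X.
At extent ξ: n_D = 1 − X; n_F = 1 − X; n_E = X.
n_T = Σnᵢ = 2 − X.
With p_i = (n_i/n_T)P, K_p = p_E / (p_D p_F).
Equating to 0.00378 kPa^-1 and solving on 0 < X < 1: X = 0.439.
Then n_D = 0.561, n_T = 1.56, so y_D = 0.359.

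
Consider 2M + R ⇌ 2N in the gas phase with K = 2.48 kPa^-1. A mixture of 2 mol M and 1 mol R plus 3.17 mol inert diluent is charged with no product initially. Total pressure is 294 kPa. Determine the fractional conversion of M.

X = 0.829

Basis: 2 mol M initially; let X = conversion of M. Extent ξ = X.
Species balance: n_M = 2 − 2X; n_R = 1 − X; n_N = 2X; n_I = 3.17 (inert).
Summing: n_T = 6.17 − X.
Mole fractions y_i = n_i/n_T; K = p_N^2 / (p_M^2 p_R) with p_i = y_i·P.
Substituting and setting equal to 2.48 kPa^-1 gives a polynomial in X; the root in (0,1) is X = 0.829.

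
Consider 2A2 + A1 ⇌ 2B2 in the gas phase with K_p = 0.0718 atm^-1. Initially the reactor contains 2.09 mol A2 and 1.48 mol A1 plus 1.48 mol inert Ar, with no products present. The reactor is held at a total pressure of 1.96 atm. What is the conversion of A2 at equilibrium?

X = 0.163

Basis: 2.09 mol A2 initially; let X = conversion of A2. Extent ξ = 1.04X.
At extent ξ: n_A2 = 2.09 − 2.09X; n_A1 = 1.48 − 1.04X; n_B2 = 2.09X; n_I = 1.48 (inert).
Summing: n_T = 5.05 − 1.04X.
Mole fractions y_i = n_i/n_T; K_p = p_B2^2 / (p_A2^2 p_A1) with p_i = y_i·P.
Setting this equal to 0.0718 atm^-1 and taking the physical root (0 < X < 1) gives X = 0.163.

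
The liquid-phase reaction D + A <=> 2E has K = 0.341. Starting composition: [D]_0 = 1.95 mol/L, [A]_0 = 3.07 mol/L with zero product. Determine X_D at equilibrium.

Let X = conversion of D; extent ξ = 1.95·X mol/L.
Concentrations: [D] = 1.95 − 1.95X; [A] = 3.07 − 1.95X; [E] = 3.9X.
K = [E]^2 / ([D] [A]).
Equating to 0.341: the physical root is X = 0.281.

X = 0.281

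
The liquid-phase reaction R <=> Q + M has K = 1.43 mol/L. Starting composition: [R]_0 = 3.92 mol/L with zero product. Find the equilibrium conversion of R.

Let X = conversion of R; extent ξ = 3.92·X mol/L.
Concentrations: [R] = 3.92 − 3.92X; [Q] = 3.92X; [M] = 3.92X.
K = [Q] [M] / ([R]).
Equating to 1.43 mol/L: the physical root is X = 0.449.

X = 0.449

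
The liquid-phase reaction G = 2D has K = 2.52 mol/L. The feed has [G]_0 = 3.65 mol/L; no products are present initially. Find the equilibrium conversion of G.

X = 0.338

Let X = conversion of G; extent ξ = 3.65·X mol/L.
Concentrations: [G] = 3.65 − 3.65X; [D] = 7.3X.
K = [D]^2 / ([G]).
Equating to 2.52 mol/L: the physical root is X = 0.338.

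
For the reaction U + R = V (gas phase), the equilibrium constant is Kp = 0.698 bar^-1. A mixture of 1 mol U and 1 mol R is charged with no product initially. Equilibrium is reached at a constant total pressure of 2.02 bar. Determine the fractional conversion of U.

X = 0.356

Take 1 mol U as basis and let X be its fractional conversion, so ξ = X.
At extent ξ: n_U = 1 − X; n_R = 1 − X; n_V = X.
Total moles n_T = 2 − X.
With p_i = (n_i/n_T)P, Kp = p_V / (p_U p_R).
Equating to 0.698 bar^-1 and solving on 0 < X < 1: X = 0.356.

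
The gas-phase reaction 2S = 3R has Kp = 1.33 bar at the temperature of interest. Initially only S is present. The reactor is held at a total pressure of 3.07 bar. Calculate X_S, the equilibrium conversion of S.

Basis: 1 mol S initially; let X = conversion of S. Extent ξ = 0.5X.
Moles: n_S = 1 − X; n_R = 1.5X.
n_T = Σnᵢ = 1 + 0.5X.
Mole fractions y_i = n_i/n_T; Kp = p_R^3 / (p_S^2) with p_i = y_i·P.
This yields a degree-3 equation in X; solving on (0,1), X = 0.386.

X = 0.386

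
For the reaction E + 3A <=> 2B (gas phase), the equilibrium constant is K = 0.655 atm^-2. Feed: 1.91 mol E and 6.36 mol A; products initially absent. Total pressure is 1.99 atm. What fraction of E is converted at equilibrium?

X = 0.466

Basis: 1.91 mol E initially; let X = conversion of E. Extent ξ = 1.91X.
Mole table: n_E = 1.91 − 1.91X; n_A = 6.36 − 5.73X; n_B = 3.82X.
n_T = Σnᵢ = 8.27 − 3.82X.
With p_i = (n_i/n_T)P, K = p_B^2 / (p_E p_A^3).
This yields a degree-4 equation in X; solving on (0,1), X = 0.466.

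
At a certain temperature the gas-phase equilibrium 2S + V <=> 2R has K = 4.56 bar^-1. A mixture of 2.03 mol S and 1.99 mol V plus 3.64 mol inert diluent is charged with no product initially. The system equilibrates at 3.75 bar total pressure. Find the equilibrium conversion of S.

X = 0.644

Basis: 2.03 mol S initially; let X = conversion of S. Extent ξ = 1.01X.
Species balance: n_S = 2.03 − 2.03X; n_V = 1.99 − 1.01X; n_R = 2.03X; n_I = 3.64 (inert).
n_T = Σnᵢ = 7.66 − 1.01X.
With p_i = (n_i/n_T)P, K = p_R^2 / (p_S^2 p_V).
Substituting and setting equal to 4.56 bar^-1 gives a polynomial in X; the root in (0,1) is X = 0.644.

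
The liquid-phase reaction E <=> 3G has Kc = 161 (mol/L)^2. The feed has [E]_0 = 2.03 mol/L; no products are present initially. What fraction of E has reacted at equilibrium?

Let X = conversion of E; extent ξ = 2.03·X mol/L.
Concentrations: [E] = 2.03 − 2.03X; [G] = 6.09X.
Kc = [G]^3 / ([E]).
This equals 161 at X = 0.731 (the root in 0 < X < 1).

X = 0.731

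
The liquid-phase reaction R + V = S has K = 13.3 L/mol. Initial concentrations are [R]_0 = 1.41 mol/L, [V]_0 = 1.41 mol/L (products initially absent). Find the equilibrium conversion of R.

Let X = conversion of R; extent ξ = 1.41·X mol/L.
Concentrations: [R] = 1.41 − 1.41X; [V] = 1.41 − 1.41X; [S] = 1.41X.
K = [S] / ([R] [V]).
Equating to 13.3 L/mol: the physical root is X = 0.794.

X = 0.794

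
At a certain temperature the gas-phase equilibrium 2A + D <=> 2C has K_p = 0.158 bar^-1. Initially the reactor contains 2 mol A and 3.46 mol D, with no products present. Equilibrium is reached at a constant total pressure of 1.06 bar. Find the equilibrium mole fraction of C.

y_C = 0.093

Take 2 mol A as basis and let X be its fractional conversion, so ξ = X.
Mole table: n_A = 2 − 2X; n_D = 3.46 − X; n_C = 2X.
Summing: n_T = 5.46 − X.
y_i = n_i/n_T, p_i = y_i·P. K_p = p_C^2 / (p_A^2 p_D).
Substituting and setting equal to 0.158 bar^-1 gives a polynomial in X; the root in (0,1) is X = 0.243.
Then n_C = 0.486, n_T = 5.22, so y_C = 0.093.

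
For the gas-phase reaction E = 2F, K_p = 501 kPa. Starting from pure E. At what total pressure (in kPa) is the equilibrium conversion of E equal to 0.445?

Basis: 1 mol E initially; let X = conversion of E. Extent ξ = X.
Species balance: n_E = 1 − X; n_F = 2X.
Summing: n_T = 1 + X.
K_p = p_F^2 / (p_E) with p_i = (n_i/n_T)·P.
At X = 0.445: the mole-fraction product g(X) = Π y_i^ν_i = 0.9877. Since K_p = g(X)·P^{1}, P = (K_p/g)^(1/1) = (501/0.9877)^(1/1) = 507 kPa.

P = 507 kPa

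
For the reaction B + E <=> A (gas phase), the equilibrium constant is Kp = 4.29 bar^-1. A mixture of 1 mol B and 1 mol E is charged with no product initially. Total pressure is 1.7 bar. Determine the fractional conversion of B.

Let X = conversion of B (basis 1 mol B); extent of reaction ξ = X.
Mole table: n_B = 1 − X; n_E = 1 − X; n_A = X.
Summing: n_T = 2 − X.
With p_i = (n_i/n_T)P, Kp = p_A / (p_B p_E).
Substituting and setting equal to 4.29 bar^-1 gives a polynomial in X; the root in (0,1) is X = 0.653.

X = 0.653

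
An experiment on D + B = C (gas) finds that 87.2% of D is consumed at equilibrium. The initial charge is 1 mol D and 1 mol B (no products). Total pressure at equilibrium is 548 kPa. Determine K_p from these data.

Let X = conversion of D (basis 1 mol D); extent of reaction ξ = X.
At extent ξ: n_D = 1 − X; n_B = 1 − X; n_C = X.
Summing: n_T = 2 − X.
At X = 0.872: n_D = 0.128, n_B = 0.128, n_C = 0.872, n_T = 1.13.
p_i = (n_i/n_T)·P. K_p = p_C / (p_D p_B) = 0.11 kPa^-1.

K_p = 0.11 kPa^-1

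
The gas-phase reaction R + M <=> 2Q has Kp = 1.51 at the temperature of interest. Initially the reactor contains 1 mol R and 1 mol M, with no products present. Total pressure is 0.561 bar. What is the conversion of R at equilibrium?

Take 1 mol R as basis and let X be its fractional conversion, so ξ = X.
At extent ξ: n_R = 1 − X; n_M = 1 − X; n_Q = 2X.
Total moles n_T = 2 (Δν = 0, constant).
Mole fractions y_i = n_i/n_T; Kp = p_Q^2 / (p_R p_M) with p_i = y_i·P.
Equating to 1.51 and solving on 0 < X < 1: X = 0.381.

X = 0.381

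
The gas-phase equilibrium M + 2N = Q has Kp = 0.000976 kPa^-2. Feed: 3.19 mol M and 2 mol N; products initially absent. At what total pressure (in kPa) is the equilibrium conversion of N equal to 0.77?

Basis: 2 mol N initially; let X = conversion of N. Extent ξ = X.
Mole table: n_M = 3.19 − X; n_N = 2 − 2X; n_Q = X.
Total moles n_T = 5.19 − 2X.
Kp = p_Q / (p_M p_N^2) with p_i = (n_i/n_T)·P.
At X = 0.77: the mole-fraction product g(X) = Π y_i^ν_i = 20.03. Since Kp = g(X)·P^{-2}, P = (g/Kp)^(1/2) = (20.03/0.000976)^(1/2) = 143 kPa.

P = 143 kPa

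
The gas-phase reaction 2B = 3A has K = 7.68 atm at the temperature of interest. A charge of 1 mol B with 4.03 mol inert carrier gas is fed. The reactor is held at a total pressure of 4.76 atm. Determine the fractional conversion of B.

Take 1 mol B as basis and let X be its fractional conversion, so ξ = 0.5X.
At extent ξ: n_B = 1 − X; n_A = 1.5X; n_I = 4.03 (inert).
Total moles n_T = 5.03 + 0.5X.
y_i = n_i/n_T, p_i = y_i·P. K = p_A^3 / (p_B^2).
Setting this equal to 7.68 atm and taking the physical root (0 < X < 1) gives X = 0.663.

X = 0.663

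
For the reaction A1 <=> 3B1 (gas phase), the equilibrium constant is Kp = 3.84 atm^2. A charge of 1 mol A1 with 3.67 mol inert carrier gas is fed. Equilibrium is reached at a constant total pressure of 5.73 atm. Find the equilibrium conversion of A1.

Take 1 mol A1 as basis and let X be its fractional conversion, so ξ = X.
Moles: n_A1 = 1 − X; n_B1 = 3X; n_I = 3.67 (inert).
Summing: n_T = 4.67 + 2X.
Mole fractions y_i = n_i/n_T; Kp = p_B1^3 / (p_A1) with p_i = y_i·P.
This yields a degree-3 equation in X; solving on (0,1), X = 0.424.

X = 0.424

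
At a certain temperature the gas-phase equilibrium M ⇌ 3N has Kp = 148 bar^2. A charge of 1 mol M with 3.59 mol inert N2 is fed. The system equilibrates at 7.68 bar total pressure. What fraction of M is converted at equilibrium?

Basis: 1 mol M initially; let X = conversion of M. Extent ξ = X.
Moles: n_M = 1 − X; n_N = 3X; n_I = 3.59 (inert).
Summing: n_T = 4.59 + 2X.
y_i = n_i/n_T, p_i = y_i·P. Kp = p_N^3 / (p_M).
Setting this equal to 148 bar^2 and taking the physical root (0 < X < 1) gives X = 0.838.

X = 0.838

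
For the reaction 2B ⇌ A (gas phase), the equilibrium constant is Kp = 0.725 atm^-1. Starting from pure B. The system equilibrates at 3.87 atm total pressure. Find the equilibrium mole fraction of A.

y_A = 0.555

Take 1 mol B as basis and let X be its fractional conversion, so ξ = 0.5X.
Mole table: n_B = 1 − X; n_A = 0.5X.
Total moles n_T = 1 − 0.5X.
y_i = n_i/n_T, p_i = y_i·P. Kp = p_A / (p_B^2).
This yields a degree-2 equation in X; solving on (0,1), X = 0.714.
Then n_A = 0.357, n_T = 0.643, so y_A = 0.555.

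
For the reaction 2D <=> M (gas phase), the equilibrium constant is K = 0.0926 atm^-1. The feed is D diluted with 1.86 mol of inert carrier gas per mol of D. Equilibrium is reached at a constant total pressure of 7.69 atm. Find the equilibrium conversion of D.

X = 0.275

Basis: 1 mol D initially; let X = conversion of D. Extent ξ = 0.5X.
Moles: n_D = 1 − X; n_M = 0.5X; n_I = 1.86 (inert).
n_T = Σnᵢ = 2.86 − 0.5X.
Mole fractions y_i = n_i/n_T; K = p_M / (p_D^2) with p_i = y_i·P.
Equating to 0.0926 atm^-1 and solving on 0 < X < 1: X = 0.275.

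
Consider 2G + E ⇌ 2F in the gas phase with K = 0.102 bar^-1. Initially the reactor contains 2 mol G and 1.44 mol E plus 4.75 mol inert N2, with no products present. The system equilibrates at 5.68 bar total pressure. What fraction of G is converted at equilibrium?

X = 0.229

Let X = conversion of G (basis 2 mol G); extent of reaction ξ = X.
Species balance: n_G = 2 − 2X; n_E = 1.44 − X; n_F = 2X; n_I = 4.75 (inert).
n_T = Σnᵢ = 8.19 − X.
Mole fractions y_i = n_i/n_T; K = p_F^2 / (p_G^2 p_E) with p_i = y_i·P.
Substituting and setting equal to 0.102 bar^-1 gives a polynomial in X; the root in (0,1) is X = 0.229.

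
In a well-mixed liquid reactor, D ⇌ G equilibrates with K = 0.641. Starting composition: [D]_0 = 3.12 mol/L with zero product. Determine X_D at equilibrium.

X = 0.391

Let X = conversion of D; extent ξ = 3.12·X mol/L.
Concentrations: [D] = 3.12 − 3.12X; [G] = 3.12X.
K = [G] / ([D]).
Setting equal to 0.641 and solving for X on (0,1) gives X = 0.391.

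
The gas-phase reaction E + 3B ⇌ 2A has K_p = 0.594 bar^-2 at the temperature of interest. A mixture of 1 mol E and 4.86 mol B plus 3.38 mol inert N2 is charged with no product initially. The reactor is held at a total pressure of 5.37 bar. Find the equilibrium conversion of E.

X = 0.688

Basis: 1 mol E initially; let X = conversion of E. Extent ξ = X.
Moles: n_E = 1 − X; n_B = 4.86 − 3X; n_A = 2X; n_I = 3.38 (inert).
n_T = Σnᵢ = 9.24 − 2X.
y_i = n_i/n_T, p_i = y_i·P. K_p = p_A^2 / (p_E p_B^3).
Substituting and setting equal to 0.594 bar^-2 gives a polynomial in X; the root in (0,1) is X = 0.688.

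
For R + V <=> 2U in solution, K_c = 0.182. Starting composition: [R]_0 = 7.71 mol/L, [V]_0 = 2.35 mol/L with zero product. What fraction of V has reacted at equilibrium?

Let X = conversion of V; extent ξ = 2.35·X mol/L.
Concentrations: [R] = 7.71 − 2.35X; [V] = 2.35 − 2.35X; [U] = 4.7X.
K_c = [U]^2 / ([R] [V]).
This equals 0.182 at X = 0.306 (the root in 0 < X < 1).

X = 0.306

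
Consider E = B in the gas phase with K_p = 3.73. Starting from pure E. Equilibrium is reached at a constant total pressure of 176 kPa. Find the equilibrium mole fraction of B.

y_B = 0.789

Take 1 mol E as basis and let X be its fractional conversion, so ξ = X.
Species balance: n_E = 1 − X; n_B = X.
Total moles n_T = 1 (Δν = 0, constant).
y_i = n_i/n_T, p_i = y_i·P. K_p = p_B / (p_E).
Substituting and setting equal to 3.73 gives a polynomial in X; the root in (0,1) is X = 0.789.
Then n_B = 0.789, n_T = 1, so y_B = 0.789.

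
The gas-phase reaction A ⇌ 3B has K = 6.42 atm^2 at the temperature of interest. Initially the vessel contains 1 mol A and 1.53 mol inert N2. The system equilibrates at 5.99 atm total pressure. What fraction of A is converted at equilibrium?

Let X = conversion of A (basis 1 mol A); extent of reaction ξ = X.
Mole table: n_A = 1 − X; n_B = 3X; n_I = 1.53 (inert).
n_T = Σnᵢ = 2.53 + 2X.
Mole fractions y_i = n_i/n_T; K = p_B^3 / (p_A) with p_i = y_i·P.
Equating to 6.42 atm^2 and solving on 0 < X < 1: X = 0.355.

X = 0.355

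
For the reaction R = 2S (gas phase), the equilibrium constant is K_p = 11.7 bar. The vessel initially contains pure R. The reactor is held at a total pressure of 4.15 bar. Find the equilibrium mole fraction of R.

y_R = 0.217

Take 1 mol R as basis and let X be its fractional conversion, so ξ = X.
Mole table: n_R = 1 − X; n_S = 2X.
Summing: n_T = 1 + X.
With p_i = (n_i/n_T)P, K_p = p_S^2 / (p_R).
This yields a degree-2 equation in X; solving on (0,1), X = 0.643.
Then n_R = 0.357, n_T = 1.64, so y_R = 0.217.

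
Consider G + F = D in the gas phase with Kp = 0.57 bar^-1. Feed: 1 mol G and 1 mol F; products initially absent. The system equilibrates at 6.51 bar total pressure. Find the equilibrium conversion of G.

Let X = conversion of G (basis 1 mol G); extent of reaction ξ = X.
Species balance: n_G = 1 − X; n_F = 1 − X; n_D = X.
n_T = Σnᵢ = 2 − X.
With p_i = (n_i/n_T)P, Kp = p_D / (p_G p_F).
Setting this equal to 0.57 bar^-1 and taking the physical root (0 < X < 1) gives X = 0.539.

X = 0.539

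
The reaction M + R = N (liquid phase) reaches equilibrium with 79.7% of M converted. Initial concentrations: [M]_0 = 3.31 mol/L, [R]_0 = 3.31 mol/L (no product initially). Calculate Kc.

Kc = 5.84 L/mol

Let X = conversion of M.
Concentrations: [M] = 3.31 − 3.31X; [R] = 3.31 − 3.31X; [N] = 3.31X.
At X = 0.797: [M] = 0.672, [R] = 0.672, [N] = 2.64.
Kc = [N] / ([M] [R]) = 5.84 L/mol.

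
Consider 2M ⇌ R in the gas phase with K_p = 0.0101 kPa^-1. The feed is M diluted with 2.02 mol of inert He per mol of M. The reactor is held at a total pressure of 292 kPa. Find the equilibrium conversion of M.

X = 0.511

Take 1 mol M as basis and let X be its fractional conversion, so ξ = 0.5X.
Species balance: n_M = 1 − X; n_R = 0.5X; n_I = 2.02 (inert).
Summing: n_T = 3.02 − 0.5X.
With p_i = (n_i/n_T)P, K_p = p_R / (p_M^2).
This yields a degree-2 equation in X; solving on (0,1), X = 0.511.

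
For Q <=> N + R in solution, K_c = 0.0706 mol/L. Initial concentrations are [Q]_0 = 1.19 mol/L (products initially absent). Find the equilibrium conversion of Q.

X = 0.216

Let X = conversion of Q; extent ξ = 1.19·X mol/L.
Concentrations: [Q] = 1.19 − 1.19X; [N] = 1.19X; [R] = 1.19X.
K_c = [N] [R] / ([Q]).
Equating to 0.0706 mol/L: the physical root is X = 0.216.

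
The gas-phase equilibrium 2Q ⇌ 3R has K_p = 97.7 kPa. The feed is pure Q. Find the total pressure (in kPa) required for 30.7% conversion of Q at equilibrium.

Take 1 mol Q as basis and let X be its fractional conversion, so ξ = 0.5X.
Moles: n_Q = 1 − X; n_R = 1.5X.
n_T = Σnᵢ = 1 + 0.5X.
K_p = p_R^3 / (p_Q^2) with p_i = (n_i/n_T)·P.
At X = 0.307: the mole-fraction product g(X) = Π y_i^ν_i = 0.1763. Since K_p = g(X)·P^{1}, P = (K_p/g)^(1/1) = (97.7/0.1763)^(1/1) = 554 kPa.

P = 554 kPa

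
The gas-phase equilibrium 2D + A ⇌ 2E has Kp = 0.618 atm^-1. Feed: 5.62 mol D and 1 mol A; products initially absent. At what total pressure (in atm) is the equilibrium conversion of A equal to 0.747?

P = 4.92 atm

Basis: 1 mol A initially; let X = conversion of A. Extent ξ = X.
Mole table: n_D = 5.62 − 2X; n_A = 1 − X; n_E = 2X.
Total moles n_T = 6.62 − X.
Kp = p_E^2 / (p_D^2 p_A) with p_i = (n_i/n_T)·P.
At X = 0.747: the mole-fraction product g(X) = Π y_i^ν_i = 3.044. Since Kp = g(X)·P^{-1}, P = (g/Kp)^(1/1) = (3.044/0.618)^(1/1) = 4.92 atm.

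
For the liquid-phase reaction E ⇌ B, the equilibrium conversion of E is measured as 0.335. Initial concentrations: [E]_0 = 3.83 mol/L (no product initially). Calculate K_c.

K_c = 0.504

Let X = conversion of E.
Concentrations: [E] = 3.83 − 3.83X; [B] = 3.83X.
At X = 0.335: [E] = 2.55, [B] = 1.28.
K_c = [B] / ([E]) = 0.504.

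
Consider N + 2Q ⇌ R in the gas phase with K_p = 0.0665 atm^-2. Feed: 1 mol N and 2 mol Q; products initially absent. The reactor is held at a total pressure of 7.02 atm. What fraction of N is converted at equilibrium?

Let X = conversion of N (basis 1 mol N); extent of reaction ξ = X.
Moles: n_N = 1 − X; n_Q = 2 − 2X; n_R = X.
n_T = Σnᵢ = 3 − 2X.
y_i = n_i/n_T, p_i = y_i·P. K_p = p_R / (p_N p_Q^2).
This yields a degree-3 equation in X; solving on (0,1), X = 0.466.

X = 0.466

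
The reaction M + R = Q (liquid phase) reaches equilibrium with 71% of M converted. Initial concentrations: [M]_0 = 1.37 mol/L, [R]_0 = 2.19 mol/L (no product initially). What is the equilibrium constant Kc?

Let X = conversion of M.
Concentrations: [M] = 1.37 − 1.37X; [R] = 2.19 − 1.37X; [Q] = 1.37X.
At X = 0.71: [M] = 0.397, [R] = 1.22, [Q] = 0.973.
Kc = [Q] / ([M] [R]) = 2.01 L/mol.

Kc = 2.01 L/mol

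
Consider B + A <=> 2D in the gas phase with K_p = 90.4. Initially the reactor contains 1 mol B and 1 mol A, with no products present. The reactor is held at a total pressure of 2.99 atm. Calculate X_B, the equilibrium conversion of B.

X = 0.826

Basis: 1 mol B initially; let X = conversion of B. Extent ξ = X.
Mole table: n_B = 1 − X; n_A = 1 − X; n_D = 2X.
Total moles n_T = 2 (Δν = 0, constant).
y_i = n_i/n_T, p_i = y_i·P. K_p = p_D^2 / (p_B p_A).
Substituting and setting equal to 90.4 gives a polynomial in X; the root in (0,1) is X = 0.826.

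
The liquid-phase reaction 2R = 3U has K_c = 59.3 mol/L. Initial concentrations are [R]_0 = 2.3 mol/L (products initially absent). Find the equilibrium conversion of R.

X = 0.760

Let X = conversion of R; extent ξ = 2.3X/2 mol/L.
Concentrations: [R] = 2.3 − 2.3X; [U] = 3.45X.
K_c = [U]^3 / ([R]^2).
Solving K_c = 59.3 for X ∈ (0,1): X = 0.760.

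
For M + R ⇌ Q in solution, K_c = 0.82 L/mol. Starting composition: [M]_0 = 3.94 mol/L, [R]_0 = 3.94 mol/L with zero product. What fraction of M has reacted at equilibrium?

X = 0.577

Let X = conversion of M; extent ξ = 3.94·X mol/L.
Concentrations: [M] = 3.94 − 3.94X; [R] = 3.94 − 3.94X; [Q] = 3.94X.
K_c = [Q] / ([M] [R]).
Setting equal to 0.82 and solving for X on (0,1) gives X = 0.577.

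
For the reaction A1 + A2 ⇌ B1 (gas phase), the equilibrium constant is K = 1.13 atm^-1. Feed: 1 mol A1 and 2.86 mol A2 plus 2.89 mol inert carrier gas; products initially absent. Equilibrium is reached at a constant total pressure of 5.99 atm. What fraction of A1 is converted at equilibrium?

X = 0.707

Take 1 mol A1 as basis and let X be its fractional conversion, so ξ = X.
Species balance: n_A1 = 1 − X; n_A2 = 2.86 − X; n_B1 = X; n_I = 2.89 (inert).
n_T = Σnᵢ = 6.75 − X.
y_i = n_i/n_T, p_i = y_i·P. K = p_B1 / (p_A1 p_A2).
Setting this equal to 1.13 atm^-1 and taking the physical root (0 < X < 1) gives X = 0.707.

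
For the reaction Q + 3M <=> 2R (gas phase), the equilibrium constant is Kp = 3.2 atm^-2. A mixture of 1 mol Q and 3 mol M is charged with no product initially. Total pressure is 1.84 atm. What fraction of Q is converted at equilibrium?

Take 1 mol Q as basis and let X be its fractional conversion, so ξ = X.
Mole table: n_Q = 1 − X; n_M = 3 − 3X; n_R = 2X.
Summing: n_T = 4 − 2X.
Mole fractions y_i = n_i/n_T; Kp = p_R^2 / (p_Q p_M^3) with p_i = y_i·P.
This yields a degree-4 equation in X; solving on (0,1), X = 0.565.

X = 0.565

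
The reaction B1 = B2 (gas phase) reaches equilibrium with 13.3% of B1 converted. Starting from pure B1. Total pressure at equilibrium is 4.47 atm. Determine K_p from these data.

K_p = 0.153

Take 1 mol B1 as basis and let X be its fractional conversion, so ξ = X.
Mole table: n_B1 = 1 − X; n_B2 = X.
n_T stays at 1 (no change in mole number).
At X = 0.133: n_B1 = 0.867, n_B2 = 0.133, n_T = 1.
p_i = (n_i/n_T)·P. K_p = p_B2 / (p_B1) = 0.153.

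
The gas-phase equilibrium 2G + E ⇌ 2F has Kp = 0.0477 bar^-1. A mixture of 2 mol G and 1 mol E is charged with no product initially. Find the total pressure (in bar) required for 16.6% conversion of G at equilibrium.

P = 2.82 bar

Take 2 mol G as basis and let X be its fractional conversion, so ξ = X.
At extent ξ: n_G = 2 − 2X; n_E = 1 − X; n_F = 2X.
n_T = Σnᵢ = 3 − X.
Kp = p_F^2 / (p_G^2 p_E) with p_i = (n_i/n_T)·P.
At X = 0.166: the mole-fraction product g(X) = Π y_i^ν_i = 0.1346. Since Kp = g(X)·P^{-1}, P = (g/Kp)^(1/1) = (0.1346/0.0477)^(1/1) = 2.82 bar.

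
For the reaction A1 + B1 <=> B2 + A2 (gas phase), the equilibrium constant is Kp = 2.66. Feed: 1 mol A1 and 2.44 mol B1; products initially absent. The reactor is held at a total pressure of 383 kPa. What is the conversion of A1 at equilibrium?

Basis: 1 mol A1 initially; let X = conversion of A1. Extent ξ = X.
Species balance: n_A1 = 1 − X; n_B1 = 2.44 − X; n_B2 = X; n_A2 = X.
n_T stays at 3.44 (no change in mole number).
With p_i = (n_i/n_T)P, Kp = p_B2 p_A2 / (p_A1 p_B1).
Equating to 2.66 and solving on 0 < X < 1: X = 0.836.

X = 0.836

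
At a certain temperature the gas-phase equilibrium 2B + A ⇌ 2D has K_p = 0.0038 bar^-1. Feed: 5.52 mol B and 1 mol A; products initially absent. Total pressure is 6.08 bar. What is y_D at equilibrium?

Basis: 1 mol A initially; let X = conversion of A. Extent ξ = X.
Moles: n_B = 5.52 − 2X; n_A = 1 − X; n_D = 2X.
Summing: n_T = 6.52 − X.
With p_i = (n_i/n_T)P, K_p = p_D^2 / (p_B^2 p_A).
Substituting and setting equal to 0.0038 bar^-1 gives a polynomial in X; the root in (0,1) is X = 0.146.
Then n_D = 0.291, n_T = 6.37, so y_D = 0.046.

y_D = 0.046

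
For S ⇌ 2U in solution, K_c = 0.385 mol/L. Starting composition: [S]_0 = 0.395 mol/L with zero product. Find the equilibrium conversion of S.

X = 0.387

Let X = conversion of S; extent ξ = 0.395·X mol/L.
Concentrations: [S] = 0.395 − 0.395X; [U] = 0.79X.
K_c = [U]^2 / ([S]).
Equating to 0.385 mol/L: the physical root is X = 0.387.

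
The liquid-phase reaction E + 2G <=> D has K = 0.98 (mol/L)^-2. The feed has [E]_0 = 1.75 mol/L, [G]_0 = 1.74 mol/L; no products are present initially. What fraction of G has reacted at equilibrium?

X = 0.615

Let X = conversion of G; extent ξ = 1.74X/2 mol/L.
Concentrations: [E] = 1.75 − 0.87X; [G] = 1.74 − 1.74X; [D] = 0.87X.
K = [D] / ([E] [G]^2).
This equals 0.98 at X = 0.615 (the root in 0 < X < 1).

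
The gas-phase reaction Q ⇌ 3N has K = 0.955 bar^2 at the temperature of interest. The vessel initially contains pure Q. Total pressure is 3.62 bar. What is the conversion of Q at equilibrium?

X = 0.158

Take 1 mol Q as basis and let X be its fractional conversion, so ξ = X.
Moles: n_Q = 1 − X; n_N = 3X.
Summing: n_T = 1 + 2X.
y_i = n_i/n_T, p_i = y_i·P. K = p_N^3 / (p_Q).
This yields a degree-3 equation in X; solving on (0,1), X = 0.158.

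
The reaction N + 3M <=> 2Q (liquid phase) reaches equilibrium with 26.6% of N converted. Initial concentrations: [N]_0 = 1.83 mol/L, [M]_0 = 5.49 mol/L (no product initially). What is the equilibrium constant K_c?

K_c = 0.0108 (mol/L)^-2

Let X = conversion of N.
Concentrations: [N] = 1.83 − 1.83X; [M] = 5.49 − 5.49X; [Q] = 3.66X.
At X = 0.266: [N] = 1.34, [M] = 4.03, [Q] = 0.974.
K_c = [Q]^2 / ([N] [M]^3) = 0.0108 (mol/L)^-2.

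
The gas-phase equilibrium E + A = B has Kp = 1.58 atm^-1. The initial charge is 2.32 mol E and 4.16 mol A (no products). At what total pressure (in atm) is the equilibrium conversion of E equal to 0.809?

P = 5.4 atm

Take 2.32 mol E as basis and let X be its fractional conversion, so ξ = 2.32X.
Mole table: n_E = 2.32 − 2.32X; n_A = 4.16 − 2.32X; n_B = 2.32X.
Total moles n_T = 6.48 − 2.32X.
Kp = p_B / (p_E p_A) with p_i = (n_i/n_T)·P.
At X = 0.809: the mole-fraction product g(X) = Π y_i^ν_i = 8.54. Since Kp = g(X)·P^{-1}, P = (g/Kp)^(1/1) = (8.54/1.58)^(1/1) = 5.4 atm.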